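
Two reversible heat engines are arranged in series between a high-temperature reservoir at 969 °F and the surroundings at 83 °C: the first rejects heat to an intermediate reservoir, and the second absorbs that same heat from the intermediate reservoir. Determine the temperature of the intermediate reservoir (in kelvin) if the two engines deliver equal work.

T_H = 969 °F → (969 − 32) × 5/9 = 520.56 °C = 793.71 K.
T_C = 83 °C → 83 + 273.15 = 356.15 K.
For reversible stages Q_m = Q_H·(T_m/T_H). Setting W₁ = Q_H(1 − T_m/T_H) equal to W₂ = Q_m(1 − T_C/T_m) = Q_H·(T_m − T_C)/T_H gives T_H − T_m = T_m − T_C, so T_m = (T_H + T_C)/2 = (793.71 + 356.15)/2 = 575 K.

T_m ≈ 575 K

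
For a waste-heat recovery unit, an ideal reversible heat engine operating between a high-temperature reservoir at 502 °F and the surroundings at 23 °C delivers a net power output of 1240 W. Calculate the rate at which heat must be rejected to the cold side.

Q̇_C ≈ 1540 W

T_H = 502 °F → (502 − 32) × 5/9 = 261.11 °C = 534.26 K.
T_C = 23 °C → 23 + 273.15 = 296.15 K.
Carnot efficiency: η = 1 − T_C/T_H = 1 − 296.15/534.26 = 0.4457.
Since Q_C/Q_H = T_C/T_H and Q_H = W/η, Q_C = W·T_C/(T_H − T_C) = 1240 × 296.15/238.11 = 1540 W.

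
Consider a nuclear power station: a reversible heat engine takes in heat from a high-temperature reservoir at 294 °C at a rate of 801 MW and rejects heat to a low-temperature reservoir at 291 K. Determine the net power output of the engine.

T_H = 294 °C → 294 + 273.15 = 567.15 K.
η_rev = 1 − T_C/T_H = 1 − 291.00/567.15 = 0.4869.
W = η·Q_H = 0.4869 × 801 = 390 MW.

Ẇ ≈ 390 MW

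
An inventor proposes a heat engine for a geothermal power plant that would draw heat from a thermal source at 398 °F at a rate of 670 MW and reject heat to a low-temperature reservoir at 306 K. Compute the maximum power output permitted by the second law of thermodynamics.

T_H = 398 °F → (398 − 32) × 5/9 = 203.33 °C = 476.48 K.
The second-law ceiling is the Carnot efficiency, η_max = 1 − T_C/T_H = 1 − 306.00/476.48 = 0.3578.
W_max = η_max · Q_H = 0.3578 × 670 = 240 MW.

Ẇ_max ≈ 240 MW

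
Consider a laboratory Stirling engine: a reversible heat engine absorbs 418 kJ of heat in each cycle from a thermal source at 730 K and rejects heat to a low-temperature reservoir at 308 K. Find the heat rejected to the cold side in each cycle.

Q_C ≈ 176.4 kJ

The Carnot efficiency is η = 1 − T_C/T_H = 1 − 308.00/730.00 = 0.5781.
For a reversible cycle Q_C/Q_H = T_C/T_H, so Q_C = 418 × 308.00/730.00 = 176.4 kJ.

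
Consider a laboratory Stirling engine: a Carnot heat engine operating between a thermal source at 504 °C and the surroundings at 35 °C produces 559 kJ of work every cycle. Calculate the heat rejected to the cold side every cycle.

Q_C ≈ 367 kJ

T_H = 504 °C → 504 + 273.15 = 777.15 K.
T_C = 35 °C → 35 + 273.15 = 308.15 K.
The Carnot efficiency is η = 1 − T_C/T_H = 1 − 308.15/777.15 = 0.6035.
Since Q_C/Q_H = T_C/T_H and Q_H = W/η, Q_C = W·T_C/(T_H − T_C) = 559 × 308.15/469.00 = 367 kJ.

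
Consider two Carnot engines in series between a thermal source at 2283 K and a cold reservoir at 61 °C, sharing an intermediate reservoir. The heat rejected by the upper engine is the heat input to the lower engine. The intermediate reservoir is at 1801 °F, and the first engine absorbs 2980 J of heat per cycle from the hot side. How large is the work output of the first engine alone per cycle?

W₁ ≈ 1341 J

T_C = 61 °C → 61 + 273.15 = 334.15 K.
T_m = 1801 °F → (1801 − 32) × 5/9 = 982.78 °C = 1255.93 K.
First-stage efficiency η₁ = 1 − T_m/T_H = 1 − 1255.93/2283.00 = 0.4499.
W₁ = η₁·Q_H = 0.4499 × 2980 = 1341 J.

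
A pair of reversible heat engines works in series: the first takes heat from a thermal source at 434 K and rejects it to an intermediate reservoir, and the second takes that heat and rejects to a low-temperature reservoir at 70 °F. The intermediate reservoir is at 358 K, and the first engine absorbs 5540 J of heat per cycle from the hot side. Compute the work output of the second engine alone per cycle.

T_C = 70 °F → (70 − 32) × 5/9 = 21.11 °C = 294.26 K.
Heat entering the second stage: Q_m = Q_H·(T_m/T_H) = 5540 × 358.00/434.00 = 4570 J.
Second-stage efficiency η₂ = 1 − T_C/T_m = 1 − 294.26/358.00 = 0.1780, so W₂ = η₂·Q_m = 813.6 J.

W₂ ≈ 813.6 J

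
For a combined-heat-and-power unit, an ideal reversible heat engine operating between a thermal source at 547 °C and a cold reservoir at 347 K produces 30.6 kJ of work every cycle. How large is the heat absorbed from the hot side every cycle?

T_H = 547 °C → 547 + 273.15 = 820.15 K.
η_rev = 1 − T_C/T_H = 1 − 347.00/820.15 = 0.5769.
Q_H = W/η = 30.6/0.5769 = 53.04 kJ.

Q_H ≈ 53.04 kJ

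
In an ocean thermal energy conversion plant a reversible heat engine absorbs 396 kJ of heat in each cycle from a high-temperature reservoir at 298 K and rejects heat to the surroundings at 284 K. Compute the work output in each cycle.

Carnot efficiency: η = 1 − T_C/T_H = 1 − 284.00/298.00 = 0.0470.
W = η·Q_H = 0.0470 × 396 = 18.60 kJ.

W ≈ 18.60 kJ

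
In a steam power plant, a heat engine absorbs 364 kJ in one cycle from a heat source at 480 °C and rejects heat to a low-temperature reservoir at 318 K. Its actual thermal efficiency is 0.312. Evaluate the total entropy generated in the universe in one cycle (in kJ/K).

T_H = 480 °C → 480 + 273.15 = 753.15 K.
W = η·Q_H = 0.312 × 364 = 113.6 kJ, so Q_C = Q_H − W = 250.4 kJ.
Reservoir entropy changes: ΔS_H = −Q_H/T_H = −364/753.15 = -0.4833 kJ/K and ΔS_C = +Q_C/T_C = 250.4/318.00 = 0.7875 kJ/K.
ΔS_univ = −Q_H/T_H + Q_C/T_C = 0.3042 kJ/K (> 0, since η = 0.312 < η_Carnot = 0.578).

ΔS_univ ≈ 0.3042 kJ/K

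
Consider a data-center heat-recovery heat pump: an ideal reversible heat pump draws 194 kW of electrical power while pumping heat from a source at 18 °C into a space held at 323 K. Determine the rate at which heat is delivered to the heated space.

Q̇_H ≈ 1970 kW

T_C = 18 °C → 18 + 273.15 = 291.15 K.
For a reversible heat pump, COP_HP = T_H/(T_H − T_C) = 323.00/31.85 = 10.1413.
Q_H = COP_HP · W = 10.1413 × 194 = 1970 kW.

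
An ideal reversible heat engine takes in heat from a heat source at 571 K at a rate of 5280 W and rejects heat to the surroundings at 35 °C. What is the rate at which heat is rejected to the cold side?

Q̇_C ≈ 2849 W

T_C = 35 °C → 35 + 273.15 = 308.15 K.
The Carnot efficiency is η = 1 − T_C/T_H = 1 − 308.15/571.00 = 0.4603.
For a reversible cycle Q_C/Q_H = T_C/T_H, so Q_C = 5280 × 308.15/571.00 = 2849 W.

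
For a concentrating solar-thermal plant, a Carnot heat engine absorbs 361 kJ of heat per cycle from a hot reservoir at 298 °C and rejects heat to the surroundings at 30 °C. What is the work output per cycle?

T_H = 298 °C → 298 + 273.15 = 571.15 K.
T_C = 30 °C → 30 + 273.15 = 303.15 K.
η_rev = 1 − T_C/T_H = 1 − 303.15/571.15 = 0.4692.
W = η·Q_H = 0.4692 × 361 = 169.4 kJ.

W ≈ 169.4 kJ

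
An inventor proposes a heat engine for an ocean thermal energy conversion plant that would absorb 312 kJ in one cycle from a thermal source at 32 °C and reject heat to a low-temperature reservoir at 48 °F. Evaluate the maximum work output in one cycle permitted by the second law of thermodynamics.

T_H = 32 °C → 32 + 273.15 = 305.15 K.
T_C = 48 °F → (48 − 32) × 5/9 = 8.89 °C = 282.04 K.
The upper bound on efficiency is η_max = 1 − T_C/T_H = 1 − 282.04/305.15 = 0.0757.
W_max = η_max · Q_H = 0.0757 × 312 = 23.63 kJ.

W_max ≈ 23.63 kJ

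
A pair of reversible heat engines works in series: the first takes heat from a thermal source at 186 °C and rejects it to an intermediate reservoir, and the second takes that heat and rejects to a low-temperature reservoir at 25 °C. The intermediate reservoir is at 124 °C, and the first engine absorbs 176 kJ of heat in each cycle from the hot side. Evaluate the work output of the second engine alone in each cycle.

T_H = 186 °C → 186 + 273.15 = 459.15 K.
T_C = 25 °C → 25 + 273.15 = 298.15 K.
T_m = 124 °C → 124 + 273.15 = 397.15 K.
Heat entering the second stage: Q_m = Q_H·(T_m/T_H) = 176 × 397.15/459.15 = 152 kJ.
Second-stage efficiency η₂ = 1 − T_C/T_m = 1 − 298.15/397.15 = 0.2493, so W₂ = η₂·Q_m = 37.9 kJ.

W₂ ≈ 37.9 kJ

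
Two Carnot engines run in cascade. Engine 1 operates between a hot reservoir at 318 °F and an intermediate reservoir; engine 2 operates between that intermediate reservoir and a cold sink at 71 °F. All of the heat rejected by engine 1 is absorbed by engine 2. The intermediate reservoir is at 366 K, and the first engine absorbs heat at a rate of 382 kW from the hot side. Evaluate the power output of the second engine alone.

Ẇ₂ ≈ 62.9 kW

T_H = 318 °F → (318 − 32) × 5/9 = 158.89 °C = 432.04 K.
T_C = 71 °F → (71 − 32) × 5/9 = 21.67 °C = 294.82 K.
Heat entering the second stage: Q_m = Q_H·(T_m/T_H) = 382 × 366.00/432.04 = 324 kW.
Second-stage efficiency η₂ = 1 − T_C/T_m = 1 − 294.82/366.00 = 0.1945, so W₂ = η₂·Q_m = 62.9 kW.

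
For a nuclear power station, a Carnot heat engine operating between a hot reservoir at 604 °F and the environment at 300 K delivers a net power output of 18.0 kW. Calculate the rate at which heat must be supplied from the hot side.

Q̇_H ≈ 36.6 kW

T_H = 604 °F → (604 − 32) × 5/9 = 317.78 °C = 590.93 K.
The Carnot efficiency is η = 1 − T_C/T_H = 1 − 300.00/590.93 = 0.4923.
Q_H = W/η = 18.0/0.4923 = 36.6 kW.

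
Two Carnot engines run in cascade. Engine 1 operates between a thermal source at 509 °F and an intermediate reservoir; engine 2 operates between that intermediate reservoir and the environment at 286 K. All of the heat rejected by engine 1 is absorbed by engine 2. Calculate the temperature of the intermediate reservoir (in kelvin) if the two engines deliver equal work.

T_m ≈ 412 K

T_H = 509 °F → (509 − 32) × 5/9 = 265.00 °C = 538.15 K.
For reversible stages Q_m = Q_H·(T_m/T_H). Setting W₁ = Q_H(1 − T_m/T_H) equal to W₂ = Q_m(1 − T_C/T_m) = Q_H·(T_m − T_C)/T_H gives T_H − T_m = T_m − T_C, so T_m = (T_H + T_C)/2 = (538.15 + 286.00)/2 = 412 K.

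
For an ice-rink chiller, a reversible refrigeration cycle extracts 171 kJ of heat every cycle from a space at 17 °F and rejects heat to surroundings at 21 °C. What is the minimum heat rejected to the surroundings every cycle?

T_H = 21 °C → 21 + 273.15 = 294.15 K.
T_C = 17 °F → (17 − 32) × 5/9 = -8.33 °C = 264.82 K.
For a reversible cycle Q_H/Q_C = T_H/T_C, so Q_H = Q_C·T_H/T_C = 171 × 294.15/264.82 = 190 kJ.

Q_H ≈ 190 kJ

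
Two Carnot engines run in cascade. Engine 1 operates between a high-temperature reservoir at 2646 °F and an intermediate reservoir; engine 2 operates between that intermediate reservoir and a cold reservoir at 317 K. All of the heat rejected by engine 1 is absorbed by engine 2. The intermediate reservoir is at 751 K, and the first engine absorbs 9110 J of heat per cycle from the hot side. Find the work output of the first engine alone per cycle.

W₁ ≈ 5140 J

T_H = 2646 °F → (2646 − 32) × 5/9 = 1452.22 °C = 1725.37 K.
First-stage efficiency η₁ = 1 − T_m/T_H = 1 − 751.00/1725.37 = 0.5647.
W₁ = η₁·Q_H = 0.5647 × 9110 = 5140 J.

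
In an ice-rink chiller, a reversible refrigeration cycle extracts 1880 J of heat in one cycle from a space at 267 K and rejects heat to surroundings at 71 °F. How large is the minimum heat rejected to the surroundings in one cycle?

T_H = 71 °F → (71 − 32) × 5/9 = 21.67 °C = 294.82 K.
For a reversible cycle Q_H/Q_C = T_H/T_C, so Q_H = Q_C·T_H/T_C = 1880 × 294.82/267.00 = 2080 J.

Q_H ≈ 2080 J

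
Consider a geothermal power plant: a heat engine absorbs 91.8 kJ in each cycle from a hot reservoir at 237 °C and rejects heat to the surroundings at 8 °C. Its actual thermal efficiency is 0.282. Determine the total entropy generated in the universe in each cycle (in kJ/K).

T_H = 237 °C → 237 + 273.15 = 510.15 K.
T_C = 8 °C → 8 + 273.15 = 281.15 K.
W = η·Q_H = 0.282 × 91.8 = 25.89 kJ, so Q_C = Q_H − W = 65.91 kJ.
The hot reservoir loses entropy Q_H/T_H = 91.8/510.15 = 0.1799 kJ/K; the cold reservoir gains Q_C/T_C = 65.91/281.15 = 0.2344 kJ/K.
ΔS_univ = −Q_H/T_H + Q_C/T_C = 0.05449 kJ/K (> 0, since η = 0.282 < η_Carnot = 0.449).

ΔS_univ ≈ 0.05449 kJ/K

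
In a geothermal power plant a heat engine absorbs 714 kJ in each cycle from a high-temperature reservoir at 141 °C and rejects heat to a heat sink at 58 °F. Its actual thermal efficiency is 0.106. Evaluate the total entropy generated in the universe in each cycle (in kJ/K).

ΔS_univ ≈ 0.4955 kJ/K

T_H = 141 °C → 141 + 273.15 = 414.15 K.
T_C = 58 °F → (58 − 32) × 5/9 = 14.44 °C = 287.59 K.
W = η·Q_H = 0.106 × 714 = 75.68 kJ, so Q_C = Q_H − W = 638.3 kJ.
Reservoir entropy changes: ΔS_H = −Q_H/T_H = −714/414.15 = -1.724 kJ/K and ΔS_C = +Q_C/T_C = 638.3/287.59 = 2.220 kJ/K.
ΔS_univ = −Q_H/T_H + Q_C/T_C = 0.4955 kJ/K (> 0, since η = 0.106 < η_Carnot = 0.306).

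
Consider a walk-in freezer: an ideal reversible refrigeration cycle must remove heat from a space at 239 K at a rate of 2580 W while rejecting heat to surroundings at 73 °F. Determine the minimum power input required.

T_H = 73 °F → (73 − 32) × 5/9 = 22.78 °C = 295.93 K.
COP_R = T_C/(T_H − T_C) = 239.00/56.93 = 4.1983.
W = Q_C/COP_R = 2580/4.1983 = 615 W.

Ẇ_in ≈ 615 W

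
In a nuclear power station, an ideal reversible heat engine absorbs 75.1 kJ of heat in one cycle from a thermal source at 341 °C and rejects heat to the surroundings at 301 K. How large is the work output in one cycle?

W ≈ 38.3 kJ

T_H = 341 °C → 341 + 273.15 = 614.15 K.
η_rev = 1 − T_C/T_H = 1 − 301.00/614.15 = 0.5099.
W = η·Q_H = 0.5099 × 75.1 = 38.3 kJ.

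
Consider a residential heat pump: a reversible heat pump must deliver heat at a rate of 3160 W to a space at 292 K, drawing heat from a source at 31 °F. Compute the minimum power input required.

T_C = 31 °F → (31 − 32) × 5/9 = -0.56 °C = 272.59 K.
For a reversible heat pump, COP_HP = T_H/(T_H − T_C) = 292.00/19.41 = 15.0472.
W = Q_H/COP_HP = 3160/15.0472 = 210 W.

Ẇ_in ≈ 210 W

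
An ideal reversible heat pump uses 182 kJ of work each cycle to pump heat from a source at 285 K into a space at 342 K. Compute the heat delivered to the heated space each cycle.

Q_H ≈ 1092 kJ

The Carnot heat-pump COP is COP_HP = T_H/(T_H − T_C) = 342.00/57.00 = 6.0000.
Q_H = COP_HP · W = 6.0000 × 182 = 1092 kJ.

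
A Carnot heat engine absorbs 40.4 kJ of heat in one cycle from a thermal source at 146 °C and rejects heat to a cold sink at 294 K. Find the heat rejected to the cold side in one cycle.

Q_C ≈ 28.34 kJ

T_H = 146 °C → 146 + 273.15 = 419.15 K.
The Carnot efficiency is η = 1 − T_C/T_H = 1 − 294.00/419.15 = 0.2986.
For a reversible cycle Q_C/Q_H = T_C/T_H, so Q_C = 40.4 × 294.00/419.15 = 28.34 kJ.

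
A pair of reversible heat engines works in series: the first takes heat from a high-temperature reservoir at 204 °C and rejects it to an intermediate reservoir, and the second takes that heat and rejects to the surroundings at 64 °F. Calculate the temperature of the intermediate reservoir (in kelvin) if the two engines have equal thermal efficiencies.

T_H = 204 °C → 204 + 273.15 = 477.15 K.
T_C = 64 °F → (64 − 32) × 5/9 = 17.78 °C = 290.93 K.
Equal efficiencies require 1 − T_m/T_H = 1 − T_C/T_m, i.e. T_m/T_H = T_C/T_m, so T_m = √(T_H·T_C) = √(477.15 × 290.93) = 373 K.

T_m ≈ 373 K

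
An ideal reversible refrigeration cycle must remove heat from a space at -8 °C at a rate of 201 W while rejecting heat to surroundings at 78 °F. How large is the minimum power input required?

T_H = 78 °F → (78 − 32) × 5/9 = 25.56 °C = 298.71 K.
T_C = -8 °C → -8 + 273.15 = 265.15 K.
The reversible coefficient of performance is COP_R = T_C/(T_H − T_C) = 265.15/33.56 = 7.9018.
W = Q_C/COP_R = 201/7.9018 = 25.4 W.

Ẇ_in ≈ 25.4 W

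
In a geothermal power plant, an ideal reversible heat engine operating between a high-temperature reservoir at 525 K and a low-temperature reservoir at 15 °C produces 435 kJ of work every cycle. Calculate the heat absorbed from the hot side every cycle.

T_C = 15 °C → 15 + 273.15 = 288.15 K.
Carnot efficiency: η = 1 − T_C/T_H = 1 − 288.15/525.00 = 0.4511.
Q_H = W/η = 435/0.4511 = 964.2 kJ.

Q_H ≈ 964.2 kJ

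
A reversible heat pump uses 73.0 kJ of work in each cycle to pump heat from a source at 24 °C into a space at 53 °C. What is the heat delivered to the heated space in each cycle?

T_H = 53 °C → 53 + 273.15 = 326.15 K.
T_C = 24 °C → 24 + 273.15 = 297.15 K.
COP_HP = T_H/(T_H − T_C) = 326.15/29.00 = 11.2466.
Q_H = COP_HP · W = 11.2466 × 73.0 = 821.0 kJ.

Q_H ≈ 821.0 kJ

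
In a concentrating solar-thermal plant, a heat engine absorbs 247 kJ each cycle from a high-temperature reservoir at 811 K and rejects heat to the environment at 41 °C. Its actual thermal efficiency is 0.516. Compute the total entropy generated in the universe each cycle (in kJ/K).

T_C = 41 °C → 41 + 273.15 = 314.15 K.
W = η·Q_H = 0.516 × 247 = 127.5 kJ, so Q_C = Q_H − W = 119.5 kJ.
Reservoir entropy changes: ΔS_H = −Q_H/T_H = −247/811.00 = -0.3046 kJ/K and ΔS_C = +Q_C/T_C = 119.5/314.15 = 0.3805 kJ/K.
ΔS_univ = −Q_H/T_H + Q_C/T_C = 0.0760 kJ/K (> 0, since η = 0.516 < η_Carnot = 0.613).

ΔS_univ ≈ 0.0760 kJ/K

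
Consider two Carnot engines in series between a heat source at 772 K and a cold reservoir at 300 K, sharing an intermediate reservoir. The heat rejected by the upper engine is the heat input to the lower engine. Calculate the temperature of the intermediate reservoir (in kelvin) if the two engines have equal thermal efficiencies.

T_m ≈ 481.2 K

Equal efficiencies require 1 − T_m/T_H = 1 − T_C/T_m, i.e. T_m/T_H = T_C/T_m, so T_m = √(T_H·T_C) = √(772.00 × 300.00) = 481.2 K.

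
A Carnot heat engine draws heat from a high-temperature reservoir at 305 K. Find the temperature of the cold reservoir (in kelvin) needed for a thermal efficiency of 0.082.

From η = 1 − T_C/T_H, T_C = T_H·(1 − η) = 305.00 × (1 − 0.082) = 280 K.

T_C ≈ 280 K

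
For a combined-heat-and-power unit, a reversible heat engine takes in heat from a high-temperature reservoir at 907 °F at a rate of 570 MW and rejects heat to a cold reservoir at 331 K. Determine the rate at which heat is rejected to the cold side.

Q̇_C ≈ 248.5 MW

T_H = 907 °F → (907 − 32) × 5/9 = 486.11 °C = 759.26 K.
Since the cycle is reversible, η = 1 − T_C/T_H = 1 − 331.00/759.26 = 0.5640.
For a reversible cycle Q_C/Q_H = T_C/T_H, so Q_C = 570 × 331.00/759.26 = 248.5 MW.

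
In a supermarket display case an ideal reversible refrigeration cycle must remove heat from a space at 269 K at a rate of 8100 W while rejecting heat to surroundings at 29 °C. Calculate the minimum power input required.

T_H = 29 °C → 29 + 273.15 = 302.15 K.
COP_R = T_C/(T_H − T_C) = 269.00/33.15 = 8.1146.
W = Q_C/COP_R = 8100/8.1146 = 998 W.

Ẇ_in ≈ 998 W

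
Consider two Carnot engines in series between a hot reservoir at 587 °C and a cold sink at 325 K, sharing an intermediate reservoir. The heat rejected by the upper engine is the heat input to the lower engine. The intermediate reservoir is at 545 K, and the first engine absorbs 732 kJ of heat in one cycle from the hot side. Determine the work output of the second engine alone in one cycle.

T_H = 587 °C → 587 + 273.15 = 860.15 K.
Heat entering the second stage: Q_m = Q_H·(T_m/T_H) = 732 × 545.00/860.15 = 464 kJ.
Second-stage efficiency η₂ = 1 − T_C/T_m = 1 − 325.00/545.00 = 0.4037, so W₂ = η₂·Q_m = 187 kJ.

W₂ ≈ 187 kJ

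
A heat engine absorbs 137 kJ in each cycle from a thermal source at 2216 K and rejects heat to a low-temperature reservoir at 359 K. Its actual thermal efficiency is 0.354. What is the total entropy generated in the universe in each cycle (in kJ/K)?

W = η·Q_H = 0.354 × 137 = 48.50 kJ, so Q_C = Q_H − W = 88.50 kJ.
Entropy balance on the reservoirs: −Q_H/T_H = -0.06182 kJ/K, +Q_C/T_C = 0.2465 kJ/K.
ΔS_univ = −Q_H/T_H + Q_C/T_C = 0.185 kJ/K (> 0, since η = 0.354 < η_Carnot = 0.838).

ΔS_univ ≈ 0.185 kJ/K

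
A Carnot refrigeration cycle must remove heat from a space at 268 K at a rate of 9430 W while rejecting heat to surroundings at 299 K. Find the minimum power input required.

Ẇ_in ≈ 1090 W

COP_R = T_C/(T_H − T_C) = 268.00/31.00 = 8.6452.
W = Q_C/COP_R = 9430/8.6452 = 1090 W.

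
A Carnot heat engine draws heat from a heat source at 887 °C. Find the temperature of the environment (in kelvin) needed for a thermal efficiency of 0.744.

T_C ≈ 297.0 K

T_H = 887 °C → 887 + 273.15 = 1160.15 K.
From η = 1 − T_C/T_H, T_C = T_H·(1 − η) = 1160.15 × (1 − 0.744) = 297.0 K.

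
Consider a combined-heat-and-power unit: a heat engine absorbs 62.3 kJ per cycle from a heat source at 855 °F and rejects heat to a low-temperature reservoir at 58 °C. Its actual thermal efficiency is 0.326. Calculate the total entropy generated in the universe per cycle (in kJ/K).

T_H = 855 °F → (855 − 32) × 5/9 = 457.22 °C = 730.37 K.
T_C = 58 °C → 58 + 273.15 = 331.15 K.
W = η·Q_H = 0.326 × 62.3 = 20.31 kJ, so Q_C = Q_H − W = 41.99 kJ.
The hot reservoir loses entropy Q_H/T_H = 62.3/730.37 = 0.08530 kJ/K; the cold reservoir gains Q_C/T_C = 41.99/331.15 = 0.1268 kJ/K.
ΔS_univ = −Q_H/T_H + Q_C/T_C = 0.0415 kJ/K (> 0, since η = 0.326 < η_Carnot = 0.547).

ΔS_univ ≈ 0.0415 kJ/K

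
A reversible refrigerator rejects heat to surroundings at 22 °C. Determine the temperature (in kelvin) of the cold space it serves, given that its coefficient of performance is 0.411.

T_H = 22 °C → 22 + 273.15 = 295.15 K.
COP_R = T_C/(T_H − T_C) ⇒ T_C = T_H·COP_R/(1 + COP_R) = 295.15 × 0.411/(1 + 0.411) = 85.97 K.

T_C ≈ 85.97 K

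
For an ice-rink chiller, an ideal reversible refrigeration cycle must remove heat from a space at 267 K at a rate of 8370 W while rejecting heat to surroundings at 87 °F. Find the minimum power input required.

Ẇ_in ≈ 1150 W

T_H = 87 °F → (87 − 32) × 5/9 = 30.56 °C = 303.71 K.
COP_R = T_C/(T_H − T_C) = 267.00/36.71 = 7.2741.
W = Q_C/COP_R = 8370/7.2741 = 1150 W.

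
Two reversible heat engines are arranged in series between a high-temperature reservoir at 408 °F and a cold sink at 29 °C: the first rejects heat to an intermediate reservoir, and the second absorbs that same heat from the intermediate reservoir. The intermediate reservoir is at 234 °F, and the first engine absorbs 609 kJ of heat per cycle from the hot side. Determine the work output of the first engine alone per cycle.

T_H = 408 °F → (408 − 32) × 5/9 = 208.89 °C = 482.04 K.
T_C = 29 °C → 29 + 273.15 = 302.15 K.
T_m = 234 °F → (234 − 32) × 5/9 = 112.22 °C = 385.37 K.
First-stage efficiency η₁ = 1 − T_m/T_H = 1 − 385.37/482.04 = 0.2005.
W₁ = η₁·Q_H = 0.2005 × 609 = 122 kJ.

W₁ ≈ 122 kJ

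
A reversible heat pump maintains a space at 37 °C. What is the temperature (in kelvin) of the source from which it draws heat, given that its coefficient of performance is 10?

T_C ≈ 279.1 K

T_H = 37 °C → 37 + 273.15 = 310.15 K.
COP_HP = T_H/(T_H − T_C) ⇒ T_C = T_H·(COP_HP − 1)/COP_HP = 310.15 × (10 − 1)/10 = 279.1 K.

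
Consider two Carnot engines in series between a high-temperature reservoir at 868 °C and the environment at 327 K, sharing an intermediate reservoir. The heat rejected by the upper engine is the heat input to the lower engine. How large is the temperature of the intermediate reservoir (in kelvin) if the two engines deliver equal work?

T_m ≈ 734 K

T_H = 868 °C → 868 + 273.15 = 1141.15 K.
For reversible stages Q_m = Q_H·(T_m/T_H). Setting W₁ = Q_H(1 − T_m/T_H) equal to W₂ = Q_m(1 − T_C/T_m) = Q_H·(T_m − T_C)/T_H gives T_H − T_m = T_m − T_C, so T_m = (T_H + T_C)/2 = (1141.15 + 327.00)/2 = 734 K.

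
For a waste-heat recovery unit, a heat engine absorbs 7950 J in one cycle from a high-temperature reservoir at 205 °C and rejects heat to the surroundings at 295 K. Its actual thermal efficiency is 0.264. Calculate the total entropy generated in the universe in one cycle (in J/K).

T_H = 205 °C → 205 + 273.15 = 478.15 K.
W = η·Q_H = 0.264 × 7950 = 2099 J, so Q_C = Q_H − W = 5851 J.
Entropy balance on the reservoirs: −Q_H/T_H = -16.63 J/K, +Q_C/T_C = 19.83 J/K.
ΔS_univ = −Q_H/T_H + Q_C/T_C = 3.208 J/K (> 0, since η = 0.264 < η_Carnot = 0.383).

ΔS_univ ≈ 3.208 J/K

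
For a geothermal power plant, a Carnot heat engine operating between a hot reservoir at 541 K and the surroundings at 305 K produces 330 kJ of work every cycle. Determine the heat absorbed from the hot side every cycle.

Q_H ≈ 756 kJ

Since the cycle is reversible, η = 1 − T_C/T_H = 1 − 305.00/541.00 = 0.4362.
Q_H = W/η = 330/0.4362 = 756 kJ.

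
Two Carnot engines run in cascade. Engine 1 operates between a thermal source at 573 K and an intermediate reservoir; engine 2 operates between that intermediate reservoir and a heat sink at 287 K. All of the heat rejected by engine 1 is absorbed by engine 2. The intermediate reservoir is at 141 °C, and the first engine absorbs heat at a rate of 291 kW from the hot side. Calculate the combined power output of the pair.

Ẇ_total ≈ 145.2 kW

Two reversible stages in series are equivalent to a single Carnot engine between T_H and T_C, so η_total = 1 − T_C/T_H = 1 − 287.00/573.00 = 0.4991.
W_total = η_total · Q_H = 0.4991 × 291 = 145.2 kW.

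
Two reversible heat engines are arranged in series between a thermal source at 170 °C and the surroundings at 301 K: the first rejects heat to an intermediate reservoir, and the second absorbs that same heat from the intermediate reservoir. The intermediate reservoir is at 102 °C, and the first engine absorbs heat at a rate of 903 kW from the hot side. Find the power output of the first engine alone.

Ẇ₁ ≈ 139 kW

T_H = 170 °C → 170 + 273.15 = 443.15 K.
T_m = 102 °C → 102 + 273.15 = 375.15 K.
First-stage efficiency η₁ = 1 − T_m/T_H = 1 − 375.15/443.15 = 0.1534.
W₁ = η₁·Q_H = 0.1534 × 903 = 139 kW.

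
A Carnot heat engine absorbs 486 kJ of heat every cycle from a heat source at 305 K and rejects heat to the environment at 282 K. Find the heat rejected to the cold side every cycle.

The Carnot efficiency is η = 1 − T_C/T_H = 1 − 282.00/305.00 = 0.0754.
For a reversible cycle Q_C/Q_H = T_C/T_H, so Q_C = 486 × 282.00/305.00 = 449 kJ.

Q_C ≈ 449 kJ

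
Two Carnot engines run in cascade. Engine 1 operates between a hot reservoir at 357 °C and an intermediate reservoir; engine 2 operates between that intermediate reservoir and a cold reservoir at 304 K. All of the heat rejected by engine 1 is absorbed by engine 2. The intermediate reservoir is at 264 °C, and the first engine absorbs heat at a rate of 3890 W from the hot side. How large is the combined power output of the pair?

T_H = 357 °C → 357 + 273.15 = 630.15 K.
Two reversible stages in series are equivalent to a single Carnot engine between T_H and T_C, so η_total = 1 − T_C/T_H = 1 − 304.00/630.15 = 0.5176.
W_total = η_total · Q_H = 0.5176 × 3890 = 2010 W.

Ẇ_total ≈ 2010 W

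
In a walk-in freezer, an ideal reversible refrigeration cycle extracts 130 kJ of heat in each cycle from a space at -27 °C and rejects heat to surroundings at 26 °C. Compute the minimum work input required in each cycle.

T_H = 26 °C → 26 + 273.15 = 299.15 K.
T_C = -27 °C → -27 + 273.15 = 246.15 K.
Carnot COP: COP_R = T_C/(T_H − T_C) = 246.15/53.00 = 4.6443.
W = Q_C/COP_R = 130/4.6443 = 27.99 kJ.

W_in ≈ 27.99 kJ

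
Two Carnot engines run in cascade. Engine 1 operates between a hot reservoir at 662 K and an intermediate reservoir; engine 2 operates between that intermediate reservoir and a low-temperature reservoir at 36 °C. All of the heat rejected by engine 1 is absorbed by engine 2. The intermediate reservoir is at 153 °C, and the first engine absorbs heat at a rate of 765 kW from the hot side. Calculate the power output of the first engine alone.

T_C = 36 °C → 36 + 273.15 = 309.15 K.
T_m = 153 °C → 153 + 273.15 = 426.15 K.
First-stage efficiency η₁ = 1 − T_m/T_H = 1 − 426.15/662.00 = 0.3563.
W₁ = η₁·Q_H = 0.3563 × 765 = 273 kW.

Ẇ₁ ≈ 273 kW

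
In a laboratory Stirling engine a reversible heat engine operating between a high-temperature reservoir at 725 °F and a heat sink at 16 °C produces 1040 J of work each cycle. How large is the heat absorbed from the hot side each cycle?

T_H = 725 °F → (725 − 32) × 5/9 = 385.00 °C = 658.15 K.
T_C = 16 °C → 16 + 273.15 = 289.15 K.
For a reversible engine, η = 1 − T_C/T_H = 1 − 289.15/658.15 = 0.5607.
Q_H = W/η = 1040/0.5607 = 1855 J.

Q_H ≈ 1855 J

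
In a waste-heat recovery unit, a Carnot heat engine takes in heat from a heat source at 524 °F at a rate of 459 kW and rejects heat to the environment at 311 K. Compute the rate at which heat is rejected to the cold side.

T_H = 524 °F → (524 − 32) × 5/9 = 273.33 °C = 546.48 K.
The Carnot efficiency is η = 1 − T_C/T_H = 1 − 311.00/546.48 = 0.4309.
For a reversible cycle Q_C/Q_H = T_C/T_H, so Q_C = 459 × 311.00/546.48 = 261 kW.

Q̇_C ≈ 261 kW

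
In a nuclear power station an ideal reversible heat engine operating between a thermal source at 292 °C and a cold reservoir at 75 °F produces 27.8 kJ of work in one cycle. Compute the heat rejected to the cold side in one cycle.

Q_C ≈ 30.80 kJ

T_H = 292 °C → 292 + 273.15 = 565.15 K.
T_C = 75 °F → (75 − 32) × 5/9 = 23.89 °C = 297.04 K.
For a reversible engine, η = 1 − T_C/T_H = 1 − 297.04/565.15 = 0.4744.
Since Q_C/Q_H = T_C/T_H and Q_H = W/η, Q_C = W·T_C/(T_H − T_C) = 27.8 × 297.04/268.11 = 30.80 kJ.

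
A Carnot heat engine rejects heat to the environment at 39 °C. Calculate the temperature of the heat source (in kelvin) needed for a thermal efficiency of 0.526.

T_C = 39 °C → 39 + 273.15 = 312.15 K.
From η = 1 − T_C/T_H, solving for T_H gives T_H = T_C/(1 − η) = 312.15/(1 − 0.526) = 659 K.

T_H ≈ 659 K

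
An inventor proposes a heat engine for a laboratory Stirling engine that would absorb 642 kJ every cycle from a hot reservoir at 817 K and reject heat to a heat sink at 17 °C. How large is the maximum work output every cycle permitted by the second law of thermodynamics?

T_C = 17 °C → 17 + 273.15 = 290.15 K.
By the Carnot theorem, η_max = 1 − T_C/T_H = 1 − 290.15/817.00 = 0.6449.
W_max = η_max · Q_H = 0.6449 × 642 = 414.0 kJ.

W_max ≈ 414.0 kJ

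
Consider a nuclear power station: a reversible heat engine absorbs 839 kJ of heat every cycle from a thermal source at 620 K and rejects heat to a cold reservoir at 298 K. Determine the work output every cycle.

The Carnot efficiency is η = 1 − T_C/T_H = 1 − 298.00/620.00 = 0.5194.
W = η·Q_H = 0.5194 × 839 = 436 kJ.

W ≈ 436 kJ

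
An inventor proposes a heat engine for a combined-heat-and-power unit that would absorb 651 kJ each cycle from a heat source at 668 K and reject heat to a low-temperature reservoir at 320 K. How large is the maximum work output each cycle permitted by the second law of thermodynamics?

W_max ≈ 339 kJ

The second-law ceiling is the Carnot efficiency, η_max = 1 − T_C/T_H = 1 − 320.00/668.00 = 0.5210.
W_max = η_max · Q_H = 0.5210 × 651 = 339 kJ.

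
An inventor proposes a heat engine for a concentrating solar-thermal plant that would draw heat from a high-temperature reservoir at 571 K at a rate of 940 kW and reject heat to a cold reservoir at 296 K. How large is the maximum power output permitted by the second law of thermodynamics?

The second-law ceiling is the Carnot efficiency, η_max = 1 − T_C/T_H = 1 − 296.00/571.00 = 0.4816.
W_max = η_max · Q_H = 0.4816 × 940 = 453 kW.

Ẇ_max ≈ 453 kW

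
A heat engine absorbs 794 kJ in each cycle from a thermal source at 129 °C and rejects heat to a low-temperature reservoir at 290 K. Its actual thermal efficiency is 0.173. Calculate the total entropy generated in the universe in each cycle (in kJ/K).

T_H = 129 °C → 129 + 273.15 = 402.15 K.
W = η·Q_H = 0.173 × 794 = 137.4 kJ, so Q_C = Q_H − W = 656.6 kJ.
The hot reservoir loses entropy Q_H/T_H = 794/402.15 = 1.974 kJ/K; the cold reservoir gains Q_C/T_C = 656.6/290.00 = 2.264 kJ/K.
ΔS_univ = −Q_H/T_H + Q_C/T_C = 0.290 kJ/K (> 0, since η = 0.173 < η_Carnot = 0.279).

ΔS_univ ≈ 0.290 kJ/K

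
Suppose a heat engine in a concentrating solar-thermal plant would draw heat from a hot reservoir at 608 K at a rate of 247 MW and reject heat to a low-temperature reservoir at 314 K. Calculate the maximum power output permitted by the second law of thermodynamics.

Ẇ_max ≈ 119 MW

The upper bound on efficiency is η_max = 1 − T_C/T_H = 1 − 314.00/608.00 = 0.4836.
W_max = η_max · Q_H = 0.4836 × 247 = 119 MW.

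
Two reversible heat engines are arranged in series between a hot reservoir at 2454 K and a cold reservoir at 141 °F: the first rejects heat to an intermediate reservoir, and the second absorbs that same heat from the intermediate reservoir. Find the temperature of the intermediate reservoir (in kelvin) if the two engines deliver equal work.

T_m ≈ 1390 K

T_C = 141 °F → (141 − 32) × 5/9 = 60.56 °C = 333.71 K.
For reversible stages Q_m = Q_H·(T_m/T_H). Setting W₁ = Q_H(1 − T_m/T_H) equal to W₂ = Q_m(1 − T_C/T_m) = Q_H·(T_m − T_C)/T_H gives T_H − T_m = T_m − T_C, so T_m = (T_H + T_C)/2 = (2454.00 + 333.71)/2 = 1390 K.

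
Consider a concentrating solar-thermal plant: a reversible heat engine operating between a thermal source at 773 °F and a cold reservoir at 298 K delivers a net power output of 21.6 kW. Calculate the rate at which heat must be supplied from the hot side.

Q̇_H ≈ 38.2 kW

T_H = 773 °F → (773 − 32) × 5/9 = 411.67 °C = 684.82 K.
η_rev = 1 − T_C/T_H = 1 − 298.00/684.82 = 0.5648.
Q_H = W/η = 21.6/0.5648 = 38.2 kW.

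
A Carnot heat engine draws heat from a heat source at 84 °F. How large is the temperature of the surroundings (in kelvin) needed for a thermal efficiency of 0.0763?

T_C ≈ 279 K

T_H = 84 °F → (84 − 32) × 5/9 = 28.89 °C = 302.04 K.
From η = 1 − T_C/T_H, T_C = T_H·(1 − η) = 302.04 × (1 − 0.0763) = 279 K.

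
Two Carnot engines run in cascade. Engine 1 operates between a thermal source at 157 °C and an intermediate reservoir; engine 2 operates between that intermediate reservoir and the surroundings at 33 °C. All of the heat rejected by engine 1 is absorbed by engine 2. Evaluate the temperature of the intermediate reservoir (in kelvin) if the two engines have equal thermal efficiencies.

T_m ≈ 363 K

T_H = 157 °C → 157 + 273.15 = 430.15 K.
T_C = 33 °C → 33 + 273.15 = 306.15 K.
Equal efficiencies require 1 − T_m/T_H = 1 − T_C/T_m, i.e. T_m/T_H = T_C/T_m, so T_m = √(T_H·T_C) = √(430.15 × 306.15) = 363 K.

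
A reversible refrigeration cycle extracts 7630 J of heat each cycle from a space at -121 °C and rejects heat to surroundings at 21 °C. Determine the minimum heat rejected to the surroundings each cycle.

T_H = 21 °C → 21 + 273.15 = 294.15 K.
T_C = -121 °C → -121 + 273.15 = 152.15 K.
For a reversible cycle Q_H/Q_C = T_H/T_C, so Q_H = Q_C·T_H/T_C = 7630 × 294.15/152.15 = 14800 J.

Q_H ≈ 14800 J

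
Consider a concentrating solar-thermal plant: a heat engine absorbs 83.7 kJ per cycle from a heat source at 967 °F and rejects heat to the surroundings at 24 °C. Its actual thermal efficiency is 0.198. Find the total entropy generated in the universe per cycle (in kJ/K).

ΔS_univ ≈ 0.1203 kJ/K

T_H = 967 °F → (967 − 32) × 5/9 = 519.44 °C = 792.59 K.
T_C = 24 °C → 24 + 273.15 = 297.15 K.
W = η·Q_H = 0.198 × 83.7 = 16.57 kJ, so Q_C = Q_H − W = 67.13 kJ.
Reservoir entropy changes: ΔS_H = −Q_H/T_H = −83.7/792.59 = -0.1056 kJ/K and ΔS_C = +Q_C/T_C = 67.13/297.15 = 0.2259 kJ/K.
ΔS_univ = −Q_H/T_H + Q_C/T_C = 0.1203 kJ/K (> 0, since η = 0.198 < η_Carnot = 0.625).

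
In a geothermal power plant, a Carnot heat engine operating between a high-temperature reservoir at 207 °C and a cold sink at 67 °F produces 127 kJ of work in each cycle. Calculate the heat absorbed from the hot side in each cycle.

T_H = 207 °C → 207 + 273.15 = 480.15 K.
T_C = 67 °F → (67 − 32) × 5/9 = 19.44 °C = 292.59 K.
Since the cycle is reversible, η = 1 − T_C/T_H = 1 − 292.59/480.15 = 0.3906.
Q_H = W/η = 127/0.3906 = 325.1 kJ.

Q_H ≈ 325.1 kJ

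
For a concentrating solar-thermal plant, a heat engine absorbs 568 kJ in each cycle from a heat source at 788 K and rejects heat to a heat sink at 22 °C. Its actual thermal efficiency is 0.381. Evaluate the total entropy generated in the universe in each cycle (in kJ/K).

ΔS_univ ≈ 0.4704 kJ/K

T_C = 22 °C → 22 + 273.15 = 295.15 K.
W = η·Q_H = 0.381 × 568 = 216.4 kJ, so Q_C = Q_H − W = 351.6 kJ.
Entropy balance on the reservoirs: −Q_H/T_H = -0.7208 kJ/K, +Q_C/T_C = 1.191 kJ/K.
ΔS_univ = −Q_H/T_H + Q_C/T_C = 0.4704 kJ/K (> 0, since η = 0.381 < η_Carnot = 0.625).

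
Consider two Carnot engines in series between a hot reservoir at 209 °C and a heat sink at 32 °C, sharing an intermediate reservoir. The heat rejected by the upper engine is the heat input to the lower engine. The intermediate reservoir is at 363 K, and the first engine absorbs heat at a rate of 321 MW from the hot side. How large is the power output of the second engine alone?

T_H = 209 °C → 209 + 273.15 = 482.15 K.
T_C = 32 °C → 32 + 273.15 = 305.15 K.
Heat entering the second stage: Q_m = Q_H·(T_m/T_H) = 321 × 363.00/482.15 = 242 MW.
Second-stage efficiency η₂ = 1 − T_C/T_m = 1 − 305.15/363.00 = 0.1594, so W₂ = η₂·Q_m = 38.5 MW.

Ẇ₂ ≈ 38.5 MW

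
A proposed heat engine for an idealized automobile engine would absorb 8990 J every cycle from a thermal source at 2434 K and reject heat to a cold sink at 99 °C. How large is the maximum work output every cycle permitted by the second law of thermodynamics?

T_C = 99 °C → 99 + 273.15 = 372.15 K.
The upper bound on efficiency is η_max = 1 − T_C/T_H = 1 − 372.15/2434.00 = 0.8471.
W_max = η_max · Q_H = 0.8471 × 8990 = 7615 J.

W_max ≈ 7615 J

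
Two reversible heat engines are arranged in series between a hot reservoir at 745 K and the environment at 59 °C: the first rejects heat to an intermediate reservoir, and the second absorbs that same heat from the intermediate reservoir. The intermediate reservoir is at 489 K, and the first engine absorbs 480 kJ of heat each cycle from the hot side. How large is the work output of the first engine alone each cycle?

T_C = 59 °C → 59 + 273.15 = 332.15 K.
First-stage efficiency η₁ = 1 − T_m/T_H = 1 − 489.00/745.00 = 0.3436.
W₁ = η₁·Q_H = 0.3436 × 480 = 165 kJ.

W₁ ≈ 165 kJ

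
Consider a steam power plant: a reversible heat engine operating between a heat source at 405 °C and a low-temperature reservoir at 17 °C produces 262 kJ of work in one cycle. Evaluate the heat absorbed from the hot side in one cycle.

T_H = 405 °C → 405 + 273.15 = 678.15 K.
T_C = 17 °C → 17 + 273.15 = 290.15 K.
Carnot efficiency: η = 1 − T_C/T_H = 1 − 290.15/678.15 = 0.5721.
Q_H = W/η = 262/0.5721 = 458 kJ.

Q_H ≈ 458 kJ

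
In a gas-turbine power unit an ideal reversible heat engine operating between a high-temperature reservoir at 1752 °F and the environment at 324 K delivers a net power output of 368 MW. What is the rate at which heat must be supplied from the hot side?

Q̇_H ≈ 500 MW

T_H = 1752 °F → (1752 − 32) × 5/9 = 955.56 °C = 1228.71 K.
Since the cycle is reversible, η = 1 − T_C/T_H = 1 − 324.00/1228.71 = 0.7363.
Q_H = W/η = 368/0.7363 = 500 MW.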